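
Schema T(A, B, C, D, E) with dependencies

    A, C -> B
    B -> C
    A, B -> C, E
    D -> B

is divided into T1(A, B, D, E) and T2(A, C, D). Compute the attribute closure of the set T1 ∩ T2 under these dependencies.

A, B, C, D, E

T1 ∩ T2 = {A, D}.
D → B applies, adding B
B → C applies, adding C
A, B → C, E applies, adding E
Closure: {A, B, C, D, E}.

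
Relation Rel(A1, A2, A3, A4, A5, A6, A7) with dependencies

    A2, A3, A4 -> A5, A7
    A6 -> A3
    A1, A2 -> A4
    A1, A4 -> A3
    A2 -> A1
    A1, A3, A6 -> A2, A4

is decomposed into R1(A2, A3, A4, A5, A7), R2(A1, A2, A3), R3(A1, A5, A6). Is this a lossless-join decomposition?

Chase test. Columns are A1, A2, A3, A4, A5, A6, A7; row i has aⱼ where attribute j ∈ Ri, else bᵢⱼ.
Initial tableau (one row per fragment):
  row 1: b11 a2 a3 a4 a5 b16 a7
  row 2: a1 a2 a3 b24 b25 b26 b27
  row 3: a1 b32 b33 b34 a5 a6 b37
Rows 1 and 2 agree on A2; apply A2→A1 and equate their A1 entries.
Rows 1 and 2 agree on A1, A2; apply A1, A2→A4 and equate their A4 entries.
Rows 1 and 2 agree on A2, A3, A4; apply A2, A3, A4→A5, A7 and equate their A5, A7 entries.
No row becomes fully distinguished — the join is lossy.

No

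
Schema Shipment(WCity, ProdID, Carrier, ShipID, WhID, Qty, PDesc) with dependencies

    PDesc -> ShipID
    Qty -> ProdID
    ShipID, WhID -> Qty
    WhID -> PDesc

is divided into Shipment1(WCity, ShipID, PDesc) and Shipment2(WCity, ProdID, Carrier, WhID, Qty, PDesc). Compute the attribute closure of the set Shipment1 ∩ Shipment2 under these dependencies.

Shipment1 ∩ Shipment2 = {WCity, PDesc}.
PDesc → ShipID applies, adding ShipID
Closure: {WCity, ShipID, PDesc}.

WCity, ShipID, PDesc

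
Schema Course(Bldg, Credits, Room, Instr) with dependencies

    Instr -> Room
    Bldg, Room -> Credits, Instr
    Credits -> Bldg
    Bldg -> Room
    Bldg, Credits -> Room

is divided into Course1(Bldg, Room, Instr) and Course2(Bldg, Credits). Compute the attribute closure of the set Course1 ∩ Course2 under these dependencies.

Bldg, Credits, Room, Instr

Course1 ∩ Course2 = {Bldg}.
Bldg → Room applies, adding Room
Bldg, Room → Credits, Instr applies, adding Credits, Instr
Closure: {Bldg, Credits, Room, Instr}.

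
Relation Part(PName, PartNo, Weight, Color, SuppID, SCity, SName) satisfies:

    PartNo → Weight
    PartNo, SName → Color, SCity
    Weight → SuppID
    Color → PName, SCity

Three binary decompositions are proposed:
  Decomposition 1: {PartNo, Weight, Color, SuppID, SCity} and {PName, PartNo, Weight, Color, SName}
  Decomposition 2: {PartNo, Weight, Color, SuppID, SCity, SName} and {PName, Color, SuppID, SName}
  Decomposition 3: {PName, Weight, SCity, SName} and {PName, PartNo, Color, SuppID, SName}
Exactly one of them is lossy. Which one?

Decomposition 3

Decomposition 1: common = {PartNo, Weight, Color}, closure = {PName, PartNo, Weight, Color, SuppID, SCity} → lossless.
Decomposition 2: common = {Color, SuppID, SName}, closure = {PName, Color, SuppID, SCity, SName} → lossless.
Decomposition 3: common = {PName, SName}, closure = {PName, SName} → lossy.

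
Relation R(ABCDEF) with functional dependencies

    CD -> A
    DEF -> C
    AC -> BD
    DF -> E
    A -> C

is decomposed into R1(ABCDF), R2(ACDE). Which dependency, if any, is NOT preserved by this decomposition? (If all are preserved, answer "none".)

DF -> E

Check DF → E: no single fragment contains all of {DEF}, and the restricted closure of {DF} across the fragments never reaches {E}.
CD → A is preserved.
DEF → C is preserved.
AC → BD is preserved.
A → C is preserved.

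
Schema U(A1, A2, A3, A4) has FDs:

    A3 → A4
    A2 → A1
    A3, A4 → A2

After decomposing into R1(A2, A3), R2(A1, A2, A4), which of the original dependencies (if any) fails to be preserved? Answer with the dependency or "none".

A3 → A4

Check A3 → A4: no single fragment contains all of {A3, A4}, and the restricted closure of {A3} across the fragments never reaches {A4}.
A2 → A1 is preserved.
A3, A4 → A2 is preserved.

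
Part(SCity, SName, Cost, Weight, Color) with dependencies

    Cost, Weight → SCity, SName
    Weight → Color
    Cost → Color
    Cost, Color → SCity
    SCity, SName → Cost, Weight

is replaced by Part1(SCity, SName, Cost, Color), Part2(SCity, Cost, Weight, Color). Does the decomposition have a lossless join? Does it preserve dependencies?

Lossless test: (SCity, Cost, Color)⁺ = {SCity, Cost, Color}, which is a superkey of neither fragment — lossy.
Dependency preservation: the restricted closure of {Cost, Weight} across the fragments never reaches {SCity, SName}, so Cost, Weight → SCity, SName cannot be enforced without a join — not preserved.

lossy and not dependency-preserving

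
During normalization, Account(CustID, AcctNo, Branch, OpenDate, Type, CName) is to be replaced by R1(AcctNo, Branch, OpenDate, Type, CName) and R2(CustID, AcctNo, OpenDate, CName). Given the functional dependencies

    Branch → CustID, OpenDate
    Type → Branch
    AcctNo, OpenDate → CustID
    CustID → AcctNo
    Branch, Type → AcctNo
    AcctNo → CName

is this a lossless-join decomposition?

Yes

Common attributes: R1 ∩ R2 = {AcctNo, OpenDate, CName}.
Closure of {AcctNo, OpenDate, CName}: AcctNo, OpenDate → CustID applies, adding CustID. So (AcctNo, OpenDate, CName)⁺ = {CustID, AcctNo, OpenDate, CName}.
This closure contains every attribute of R2, so R1 ∩ R2 → R2. The join is lossless.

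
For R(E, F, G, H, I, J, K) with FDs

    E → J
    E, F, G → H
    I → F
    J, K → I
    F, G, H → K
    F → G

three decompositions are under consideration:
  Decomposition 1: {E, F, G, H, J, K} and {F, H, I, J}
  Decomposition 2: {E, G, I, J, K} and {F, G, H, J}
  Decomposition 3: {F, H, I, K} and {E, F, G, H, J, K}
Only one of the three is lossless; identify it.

Decomposition 1: common = {F, H, J}, closure = {F, G, H, I, J, K} → lossless.
Decomposition 2: common = {G, J}, closure = {G, J} → lossy.
Decomposition 3: common = {F, H, K}, closure = {F, G, H, K} → lossy.

Decomposition 1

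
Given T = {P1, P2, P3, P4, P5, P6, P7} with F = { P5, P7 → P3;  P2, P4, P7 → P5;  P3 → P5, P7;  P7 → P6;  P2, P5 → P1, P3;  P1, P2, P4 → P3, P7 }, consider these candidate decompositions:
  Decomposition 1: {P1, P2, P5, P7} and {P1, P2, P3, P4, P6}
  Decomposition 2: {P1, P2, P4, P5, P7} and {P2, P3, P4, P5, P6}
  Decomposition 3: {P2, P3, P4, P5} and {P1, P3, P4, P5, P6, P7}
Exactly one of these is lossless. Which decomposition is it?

Decomposition 2

Decomposition 1: common = {P1, P2}, closure = {P1, P2} → lossy.
Decomposition 2: common = {P2, P4, P5}, closure = {P1, P2, P3, P4, P5, P6, P7} → lossless.
Decomposition 3: common = {P3, P4, P5}, closure = {P3, P4, P5, P6, P7} → lossy.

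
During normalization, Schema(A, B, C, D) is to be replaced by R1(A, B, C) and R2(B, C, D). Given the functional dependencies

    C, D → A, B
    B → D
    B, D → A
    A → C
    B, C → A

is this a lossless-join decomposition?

Common attributes: R1 ∩ R2 = {B, C}.
Closure of {B, C}: B → D applies, adding D; B, D → A applies, adding A. So (B, C)⁺ = {A, B, C, D}.
This closure contains every attribute of R1, so R1 ∩ R2 → R1. The join is lossless.

Yes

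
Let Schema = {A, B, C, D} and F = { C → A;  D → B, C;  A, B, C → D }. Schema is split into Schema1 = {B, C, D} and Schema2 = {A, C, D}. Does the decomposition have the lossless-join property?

Common attributes: Schema1 ∩ Schema2 = {C, D}.
Closure of {C, D}: C → A applies, adding A; D → B, C applies, adding B. So (C, D)⁺ = {A, B, C, D}.
This closure contains every attribute of Schema1, so Schema1 ∩ Schema2 → Schema1. The join is lossless.

Yes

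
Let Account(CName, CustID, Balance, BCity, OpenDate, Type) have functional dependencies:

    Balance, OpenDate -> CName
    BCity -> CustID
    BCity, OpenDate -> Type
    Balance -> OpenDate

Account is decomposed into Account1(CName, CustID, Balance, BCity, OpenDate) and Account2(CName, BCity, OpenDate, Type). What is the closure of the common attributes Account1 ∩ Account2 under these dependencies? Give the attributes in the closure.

Account1 ∩ Account2 = {CName, BCity, OpenDate}.
BCity → CustID applies, adding CustID
BCity, OpenDate → Type applies, adding Type
Closure: {CName, CustID, BCity, OpenDate, Type}.

CName, CustID, BCity, OpenDate, Type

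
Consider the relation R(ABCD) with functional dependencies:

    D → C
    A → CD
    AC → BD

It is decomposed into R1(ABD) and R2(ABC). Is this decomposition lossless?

Yes

Common attributes: R1 ∩ R2 = {AB}.
Closure of {AB}: A → CD applies, adding CD. So (AB)⁺ = {ABCD}.
This closure contains every attribute of R1, so R1 ∩ R2 → R1. The join is lossless.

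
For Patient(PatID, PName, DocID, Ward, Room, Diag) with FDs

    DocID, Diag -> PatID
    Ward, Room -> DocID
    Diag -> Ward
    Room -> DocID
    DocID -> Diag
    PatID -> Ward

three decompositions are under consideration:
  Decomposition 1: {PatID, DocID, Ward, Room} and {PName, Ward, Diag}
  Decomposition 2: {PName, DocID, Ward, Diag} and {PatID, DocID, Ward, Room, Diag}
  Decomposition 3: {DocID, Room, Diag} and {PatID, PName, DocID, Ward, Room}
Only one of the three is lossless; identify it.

Decomposition 1: common = {Ward}, closure = {Ward} → lossy.
Decomposition 2: common = {DocID, Ward, Diag}, closure = {PatID, DocID, Ward, Diag} → lossy.
Decomposition 3: common = {DocID, Room}, closure = {PatID, DocID, Ward, Room, Diag} → lossless.

Decomposition 3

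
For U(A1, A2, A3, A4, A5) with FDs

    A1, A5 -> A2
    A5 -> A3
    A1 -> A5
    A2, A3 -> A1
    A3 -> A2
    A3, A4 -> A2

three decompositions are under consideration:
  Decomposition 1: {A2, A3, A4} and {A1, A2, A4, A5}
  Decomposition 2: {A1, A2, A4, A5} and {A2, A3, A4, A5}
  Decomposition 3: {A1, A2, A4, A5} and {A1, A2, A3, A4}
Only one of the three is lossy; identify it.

Decomposition 1

Decomposition 1: common = {A2, A4}, closure = {A2, A4} → lossy.
Decomposition 2: common = {A2, A4, A5}, closure = {A1, A2, A3, A4, A5} → lossless.
Decomposition 3: common = {A1, A2, A4}, closure = {A1, A2, A3, A4, A5} → lossless.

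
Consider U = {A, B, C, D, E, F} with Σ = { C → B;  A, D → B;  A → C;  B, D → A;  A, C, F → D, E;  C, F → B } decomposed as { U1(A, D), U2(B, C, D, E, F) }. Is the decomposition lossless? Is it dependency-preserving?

lossy and not dependency-preserving

Lossless test: (D)⁺ = {D}, which is a superkey of neither fragment — lossy.
Dependency preservation: the restricted closure of {A, D} across the fragments never reaches {B}, so A, D → B cannot be enforced without a join — not preserved.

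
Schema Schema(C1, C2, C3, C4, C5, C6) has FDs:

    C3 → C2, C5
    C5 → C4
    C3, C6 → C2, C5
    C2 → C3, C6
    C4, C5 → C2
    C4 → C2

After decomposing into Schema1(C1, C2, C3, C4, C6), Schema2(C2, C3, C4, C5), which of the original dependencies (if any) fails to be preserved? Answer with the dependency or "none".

C3 → C2, C5 lies within Schema2.
C5 → C4 lies within Schema2.
C3, C6 → C2, C5: restricted closure across fragments reaches C2, C5.
C2 → C3, C6 lies within Schema1.
C4, C5 → C2 lies within Schema2.
C4 → C2 lies within Schema1.
Every dependency is enforceable on the fragments, so the decomposition is dependency-preserving.

none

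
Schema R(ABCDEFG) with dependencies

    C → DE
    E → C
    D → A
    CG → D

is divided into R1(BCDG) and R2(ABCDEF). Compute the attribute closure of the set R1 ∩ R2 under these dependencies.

ABCDE

R1 ∩ R2 = {BCD}.
C → DE applies, adding E
D → A applies, adding A
Closure: {ABCDE}.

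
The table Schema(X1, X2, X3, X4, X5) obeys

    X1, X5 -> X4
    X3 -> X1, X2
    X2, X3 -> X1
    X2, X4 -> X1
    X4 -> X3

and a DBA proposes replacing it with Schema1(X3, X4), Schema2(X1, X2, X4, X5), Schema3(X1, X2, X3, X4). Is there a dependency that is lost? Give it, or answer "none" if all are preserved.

X1, X5 → X4 lies within Schema2.
X3 → X1, X2 lies within Schema3.
X2, X3 → X1 lies within Schema3.
X2, X4 → X1 lies within Schema2.
X4 → X3 lies within Schema1.
Every dependency is enforceable on the fragments, so the decomposition is dependency-preserving.

none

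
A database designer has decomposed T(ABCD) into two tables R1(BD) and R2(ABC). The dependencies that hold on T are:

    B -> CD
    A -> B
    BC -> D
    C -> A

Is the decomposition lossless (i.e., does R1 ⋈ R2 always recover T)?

Yes

Common attributes: R1 ∩ R2 = {B}.
Closure of {B}: B → CD applies, adding CD; C → A applies, adding A. So (B)⁺ = {ABCD}.
This closure contains every attribute of R1, so R1 ∩ R2 → R1. The join is lossless.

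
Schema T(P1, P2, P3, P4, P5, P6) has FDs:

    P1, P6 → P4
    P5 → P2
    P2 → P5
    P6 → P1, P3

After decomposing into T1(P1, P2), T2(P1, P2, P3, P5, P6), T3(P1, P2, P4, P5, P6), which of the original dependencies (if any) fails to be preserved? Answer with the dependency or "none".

P1, P6 → P4 lies within T3.
P5 → P2 lies within T2.
P2 → P5 lies within T2.
P6 → P1, P3 lies within T2.
Every dependency is enforceable on the fragments, so the decomposition is dependency-preserving.

none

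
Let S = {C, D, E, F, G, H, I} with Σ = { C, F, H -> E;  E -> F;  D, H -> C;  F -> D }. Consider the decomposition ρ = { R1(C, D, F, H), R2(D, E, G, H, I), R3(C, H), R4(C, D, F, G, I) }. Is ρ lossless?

Chase test. Columns are C, D, E, F, G, H, I; row i has aⱼ where attribute j ∈ Ri, else bᵢⱼ.
Initial tableau (one row per fragment):
  row 1: a1 a2 b13 a4 b15 a6 b17
  row 2: b21 a2 a3 b24 a5 a6 a7
  row 3: a1 b32 b33 b34 b35 a6 b37
  row 4: a1 a2 b43 a4 a5 b46 a7
Rows 1 and 2 agree on D, H; apply D, H→C and equate their C entries.
No row becomes fully distinguished — the join is lossy.

No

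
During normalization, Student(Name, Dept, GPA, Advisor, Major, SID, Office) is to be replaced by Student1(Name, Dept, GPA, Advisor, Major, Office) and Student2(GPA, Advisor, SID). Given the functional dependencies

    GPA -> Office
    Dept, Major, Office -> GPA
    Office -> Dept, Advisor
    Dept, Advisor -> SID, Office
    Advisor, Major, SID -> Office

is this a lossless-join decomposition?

Common attributes: Student1 ∩ Student2 = {GPA, Advisor}.
Closure of {GPA, Advisor}: GPA → Office applies, adding Office; Office → Dept, Advisor applies, adding Dept; Dept, Advisor → SID, Office applies, adding SID. So (GPA, Advisor)⁺ = {Dept, GPA, Advisor, SID, Office}.
This closure contains every attribute of Student2, so Student1 ∩ Student2 → Student2. The join is lossless.

Yes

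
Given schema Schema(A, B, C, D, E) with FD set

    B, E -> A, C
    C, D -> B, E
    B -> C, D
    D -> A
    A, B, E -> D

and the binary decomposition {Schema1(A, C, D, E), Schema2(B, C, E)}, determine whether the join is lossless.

No

Common attributes: Schema1 ∩ Schema2 = {C, E}.
No dependency enlarges {C, E}, so (C, E)⁺ = {C, E}.
The closure contains neither all of Schema1 = {A, C, D, E} nor all of Schema2 = {B, C, E}, so the common attributes are not a superkey of either fragment. The join is lossy.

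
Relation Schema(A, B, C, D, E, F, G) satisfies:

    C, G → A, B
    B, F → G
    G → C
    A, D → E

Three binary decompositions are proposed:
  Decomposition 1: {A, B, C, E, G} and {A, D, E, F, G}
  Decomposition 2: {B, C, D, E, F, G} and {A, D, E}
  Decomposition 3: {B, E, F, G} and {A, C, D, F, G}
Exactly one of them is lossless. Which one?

Decomposition 1

Decomposition 1: common = {A, E, G}, closure = {A, B, C, E, G} → lossless.
Decomposition 2: common = {D, E}, closure = {D, E} → lossy.
Decomposition 3: common = {F, G}, closure = {A, B, C, F, G} → lossy.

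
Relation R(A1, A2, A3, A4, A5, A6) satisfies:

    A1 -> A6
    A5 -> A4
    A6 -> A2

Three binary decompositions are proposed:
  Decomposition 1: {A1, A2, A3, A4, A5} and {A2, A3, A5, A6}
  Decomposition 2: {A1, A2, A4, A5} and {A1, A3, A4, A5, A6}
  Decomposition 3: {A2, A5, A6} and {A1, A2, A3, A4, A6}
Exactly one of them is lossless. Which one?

Decomposition 2

Decomposition 1: common = {A2, A3, A5}, closure = {A2, A3, A4, A5} → lossy.
Decomposition 2: common = {A1, A4, A5}, closure = {A1, A2, A4, A5, A6} → lossless.
Decomposition 3: common = {A2, A6}, closure = {A2, A6} → lossy.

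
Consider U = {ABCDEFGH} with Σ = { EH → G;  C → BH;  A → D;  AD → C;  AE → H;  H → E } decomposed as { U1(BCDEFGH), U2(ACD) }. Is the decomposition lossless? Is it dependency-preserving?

Lossless test: (CD)⁺ = {BCDEGH}, which is a superkey of neither fragment — lossy.
Dependency preservation: AE → H is not contained in any single fragment, but the restricted closure of its left-hand side across the fragments still reaches the right-hand side; the remaining FDs each lie inside some fragment. All dependencies are preserved.

lossy but dependency-preserving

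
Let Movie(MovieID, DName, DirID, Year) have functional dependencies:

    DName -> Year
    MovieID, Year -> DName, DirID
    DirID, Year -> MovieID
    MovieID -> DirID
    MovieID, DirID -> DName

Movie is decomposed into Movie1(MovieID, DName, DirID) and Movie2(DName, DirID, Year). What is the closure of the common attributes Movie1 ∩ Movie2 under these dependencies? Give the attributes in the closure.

Movie1 ∩ Movie2 = {DName, DirID}.
DName → Year applies, adding Year
DirID, Year → MovieID applies, adding MovieID
Closure: {MovieID, DName, DirID, Year}.

MovieID, DName, DirID, Year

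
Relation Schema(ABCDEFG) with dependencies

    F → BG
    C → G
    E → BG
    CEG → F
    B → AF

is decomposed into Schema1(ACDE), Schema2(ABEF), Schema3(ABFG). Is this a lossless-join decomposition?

Chase test. Columns are ABCDEFG; row i has aⱼ where attribute j ∈ Schemai, else bᵢⱼ.
Initial tableau (one row per fragment):
  row 1: a1 b12 a3 a4 a5 b16 b17
  row 2: a1 a2 b23 b24 a5 a6 b27
  row 3: a1 a2 b33 b34 b35 a6 a7
Rows 2 and 3 agree on F; apply F→BG and equate their BG entries.
Rows 1 and 2 agree on E; apply E→BG and equate their BG entries.
Rows 1 and 2 agree on B; apply B→AF and equate their AF entries.
Row 1 is now all distinguished symbols — the join is lossless.

Yes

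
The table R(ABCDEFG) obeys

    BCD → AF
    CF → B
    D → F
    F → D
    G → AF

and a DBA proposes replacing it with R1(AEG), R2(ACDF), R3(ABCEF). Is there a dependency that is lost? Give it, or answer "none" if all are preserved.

Check G → AF: no single fragment contains all of {AFG}, and the restricted closure of {G} across the fragments never reaches {AF}.
BCD → AF is preserved.
CF → B is preserved.
D → F is preserved.
F → D is preserved.

G → AF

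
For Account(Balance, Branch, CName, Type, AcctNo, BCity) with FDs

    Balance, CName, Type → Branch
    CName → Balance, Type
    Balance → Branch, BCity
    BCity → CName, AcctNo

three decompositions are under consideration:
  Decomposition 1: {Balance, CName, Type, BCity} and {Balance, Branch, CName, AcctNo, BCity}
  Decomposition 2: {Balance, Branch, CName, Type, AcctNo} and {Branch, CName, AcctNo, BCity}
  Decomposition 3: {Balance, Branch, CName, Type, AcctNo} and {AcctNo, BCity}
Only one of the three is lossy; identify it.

Decomposition 3

Decomposition 1: common = {Balance, CName, BCity}, closure = {Balance, Branch, CName, Type, AcctNo, BCity} → lossless.
Decomposition 2: common = {Branch, CName, AcctNo}, closure = {Balance, Branch, CName, Type, AcctNo, BCity} → lossless.
Decomposition 3: common = {AcctNo}, closure = {AcctNo} → lossy.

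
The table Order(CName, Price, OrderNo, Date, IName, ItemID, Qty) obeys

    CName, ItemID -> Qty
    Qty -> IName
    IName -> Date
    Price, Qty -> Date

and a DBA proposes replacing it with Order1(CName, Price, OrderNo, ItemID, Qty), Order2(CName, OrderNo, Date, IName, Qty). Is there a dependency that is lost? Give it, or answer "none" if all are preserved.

CName, ItemID → Qty lies within Order1.
Qty → IName lies within Order2.
IName → Date lies within Order2.
Price, Qty → Date: restricted closure across fragments reaches Date.
Every dependency is enforceable on the fragments, so the decomposition is dependency-preserving.

none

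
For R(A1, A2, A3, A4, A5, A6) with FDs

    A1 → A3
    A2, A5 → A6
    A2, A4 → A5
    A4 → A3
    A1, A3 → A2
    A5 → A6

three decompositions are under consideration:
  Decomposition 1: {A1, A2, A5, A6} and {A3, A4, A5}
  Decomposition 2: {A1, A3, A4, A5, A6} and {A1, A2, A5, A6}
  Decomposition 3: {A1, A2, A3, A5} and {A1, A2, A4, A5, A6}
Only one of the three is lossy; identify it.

Decomposition 1

Decomposition 1: common = {A5}, closure = {A5, A6} → lossy.
Decomposition 2: common = {A1, A5, A6}, closure = {A1, A2, A3, A5, A6} → lossless.
Decomposition 3: common = {A1, A2, A5}, closure = {A1, A2, A3, A5, A6} → lossless.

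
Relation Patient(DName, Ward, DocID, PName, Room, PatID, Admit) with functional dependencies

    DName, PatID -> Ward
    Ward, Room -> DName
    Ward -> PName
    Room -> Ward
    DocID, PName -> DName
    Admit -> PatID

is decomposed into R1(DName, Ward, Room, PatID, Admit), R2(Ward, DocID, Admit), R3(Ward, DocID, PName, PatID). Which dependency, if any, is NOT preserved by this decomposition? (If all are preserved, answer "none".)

DocID, PName -> DName

Check DocID, PName → DName: no single fragment contains all of {DName, DocID, PName}, and the restricted closure of {DocID, PName} across the fragments never reaches {DName}.
DName, PatID → Ward is preserved.
Ward, Room → DName is preserved.
Ward → PName is preserved.
Room → Ward is preserved.
Admit → PatID is preserved.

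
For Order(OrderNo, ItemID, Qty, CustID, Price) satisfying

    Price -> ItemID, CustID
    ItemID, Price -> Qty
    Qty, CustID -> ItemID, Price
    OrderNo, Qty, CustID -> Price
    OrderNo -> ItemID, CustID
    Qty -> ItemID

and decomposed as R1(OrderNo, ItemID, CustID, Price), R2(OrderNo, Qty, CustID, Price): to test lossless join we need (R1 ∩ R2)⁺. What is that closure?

OrderNo, ItemID, Qty, CustID, Price

R1 ∩ R2 = {OrderNo, CustID, Price}.
Price → ItemID, CustID applies, adding ItemID
ItemID, Price → Qty applies, adding Qty
Closure: {OrderNo, ItemID, Qty, CustID, Price}.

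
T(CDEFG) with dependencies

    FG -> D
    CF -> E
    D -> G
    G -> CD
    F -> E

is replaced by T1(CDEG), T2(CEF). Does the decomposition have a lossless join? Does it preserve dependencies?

Lossless test: (CE)⁺ = {CE}, which is a superkey of neither fragment — lossy.
Dependency preservation: FG → D is not contained in any single fragment, but the restricted closure of its left-hand side across the fragments still reaches the right-hand side; the remaining FDs each lie inside some fragment. All dependencies are preserved.

lossy but dependency-preserving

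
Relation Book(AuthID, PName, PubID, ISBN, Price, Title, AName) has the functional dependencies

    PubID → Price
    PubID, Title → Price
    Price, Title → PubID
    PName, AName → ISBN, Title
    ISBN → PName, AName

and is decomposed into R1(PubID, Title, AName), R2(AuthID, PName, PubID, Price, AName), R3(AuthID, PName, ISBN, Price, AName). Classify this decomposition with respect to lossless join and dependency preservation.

lossy and not dependency-preserving

Lossless test (chase): Rows 1 and 2 agree on PubID; apply PubID→Price and equate their Price entries. Rows 2 and 3 agree on PName, AName; apply PName, AName→ISBN, Title and equate their ISBN, Title entries. Rows 2 and 3 agree on Price, Title; apply Price, Title→PubID and equate their PubID entries. No row becomes fully distinguished — the join is lossy.
Dependency preservation: the restricted closure of {Price, Title} across the fragments never reaches {PubID}, so Price, Title → PubID cannot be enforced without a join — not preserved.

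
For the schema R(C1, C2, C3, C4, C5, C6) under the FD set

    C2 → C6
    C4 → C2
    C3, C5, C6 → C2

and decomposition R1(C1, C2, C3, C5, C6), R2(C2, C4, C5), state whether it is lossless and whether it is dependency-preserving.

Lossless test: (C2, C5)⁺ = {C2, C5, C6}, which is a superkey of neither fragment — lossy.
Dependency preservation: every FD's attributes lie within a single fragment, so each can be enforced locally — preserved.

lossy but dependency-preserving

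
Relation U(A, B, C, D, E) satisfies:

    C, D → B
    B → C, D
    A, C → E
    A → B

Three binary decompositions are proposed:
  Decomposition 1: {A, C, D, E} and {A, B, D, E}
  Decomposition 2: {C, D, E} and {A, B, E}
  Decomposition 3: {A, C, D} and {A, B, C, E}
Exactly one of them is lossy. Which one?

Decomposition 2

Decomposition 1: common = {A, D, E}, closure = {A, B, C, D, E} → lossless.
Decomposition 2: common = {E}, closure = {E} → lossy.
Decomposition 3: common = {A, C}, closure = {A, B, C, D, E} → lossless.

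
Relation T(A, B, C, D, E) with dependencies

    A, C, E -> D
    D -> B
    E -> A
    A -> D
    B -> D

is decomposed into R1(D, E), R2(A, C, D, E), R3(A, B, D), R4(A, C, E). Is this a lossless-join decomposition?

Yes

Chase test. Columns are A, B, C, D, E; row i has aⱼ where attribute j ∈ Ri, else bᵢⱼ.
Initial tableau (one row per fragment):
  row 1: b11 b12 b13 a4 a5
  row 2: a1 b22 a3 a4 a5
  row 3: a1 a2 b33 a4 b35
  row 4: a1 b42 a3 b44 a5
Rows 2 and 4 agree on A, C, E; apply A, C, E→D and equate their D entries.
Rows 1 and 2 agree on D; apply D→B and equate their B entries.
Rows 1 and 3 agree on D; apply D→B and equate their B entries.
Rows 1 and 4 agree on D; apply D→B and equate their B entries.
Rows 1 and 2 agree on E; apply E→A and equate their A entries.
Row 2 is now all distinguished symbols — the join is lossless.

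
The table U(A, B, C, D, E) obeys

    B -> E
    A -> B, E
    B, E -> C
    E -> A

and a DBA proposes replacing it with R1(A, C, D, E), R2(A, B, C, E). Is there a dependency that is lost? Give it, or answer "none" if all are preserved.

B → E lies within R2.
A → B, E lies within R2.
B, E → C lies within R2.
E → A lies within R1.
Every dependency is enforceable on the fragments, so the decomposition is dependency-preserving.

none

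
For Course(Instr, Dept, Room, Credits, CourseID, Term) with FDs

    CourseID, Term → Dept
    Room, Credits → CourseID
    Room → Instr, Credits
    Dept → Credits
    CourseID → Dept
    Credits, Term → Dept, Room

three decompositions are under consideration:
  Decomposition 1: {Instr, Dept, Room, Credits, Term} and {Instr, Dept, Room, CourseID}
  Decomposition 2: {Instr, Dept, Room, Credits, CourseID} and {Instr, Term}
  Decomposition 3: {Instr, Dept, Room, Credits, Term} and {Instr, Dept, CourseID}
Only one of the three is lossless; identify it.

Decomposition 1

Decomposition 1: common = {Instr, Dept, Room}, closure = {Instr, Dept, Room, Credits, CourseID} → lossless.
Decomposition 2: common = {Instr}, closure = {Instr} → lossy.
Decomposition 3: common = {Instr, Dept}, closure = {Instr, Dept, Credits} → lossy.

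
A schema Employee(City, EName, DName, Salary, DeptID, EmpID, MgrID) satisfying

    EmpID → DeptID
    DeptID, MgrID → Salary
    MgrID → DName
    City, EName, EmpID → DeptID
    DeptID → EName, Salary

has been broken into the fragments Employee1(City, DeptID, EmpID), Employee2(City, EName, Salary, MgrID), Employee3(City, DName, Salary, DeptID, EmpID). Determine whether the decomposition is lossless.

Chase test. Columns are City, EName, DName, Salary, DeptID, EmpID, MgrID; row i has aⱼ where attribute j ∈ Employeei, else bᵢⱼ.
Initial tableau (one row per fragment):
  row 1: a1 b12 b13 b14 a5 a6 b17
  row 2: a1 a2 b23 a4 b25 b26 a7
  row 3: a1 b32 a3 a4 a5 a6 b37
Rows 1 and 3 agree on DeptID; apply DeptID→EName, Salary and equate their EName, Salary entries.
No row becomes fully distinguished — the join is lossy.

No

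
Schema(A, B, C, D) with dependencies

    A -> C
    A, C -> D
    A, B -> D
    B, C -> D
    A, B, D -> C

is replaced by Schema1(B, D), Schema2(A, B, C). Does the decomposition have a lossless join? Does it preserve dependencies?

Lossless test: (B)⁺ = {B}, which is a superkey of neither fragment — lossy.
Dependency preservation: the restricted closure of {A, C} across the fragments never reaches {D}, so A, C → D cannot be enforced without a join — not preserved.

lossy and not dependency-preserving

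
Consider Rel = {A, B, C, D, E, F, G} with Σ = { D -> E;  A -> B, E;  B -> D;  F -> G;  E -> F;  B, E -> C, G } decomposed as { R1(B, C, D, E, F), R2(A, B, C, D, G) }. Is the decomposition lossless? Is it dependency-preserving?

Lossless test: (B, C, D)⁺ = {B, C, D, E, F, G}, which contains all of one fragment — lossless.
Dependency preservation: the restricted closure of {F} across the fragments never reaches {G}, so F → G cannot be enforced without a join — not preserved.

lossless but not dependency-preserving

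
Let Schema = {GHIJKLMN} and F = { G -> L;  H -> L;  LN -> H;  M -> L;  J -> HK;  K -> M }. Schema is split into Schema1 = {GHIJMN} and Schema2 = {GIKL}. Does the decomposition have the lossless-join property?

No

Common attributes: Schema1 ∩ Schema2 = {GI}.
Closure of {GI}: G → L applies, adding L. So (GI)⁺ = {GIL}.
The closure contains neither all of Schema1 = {GHIJMN} nor all of Schema2 = {GIKL}, so the common attributes are not a superkey of either fragment. The join is lossy.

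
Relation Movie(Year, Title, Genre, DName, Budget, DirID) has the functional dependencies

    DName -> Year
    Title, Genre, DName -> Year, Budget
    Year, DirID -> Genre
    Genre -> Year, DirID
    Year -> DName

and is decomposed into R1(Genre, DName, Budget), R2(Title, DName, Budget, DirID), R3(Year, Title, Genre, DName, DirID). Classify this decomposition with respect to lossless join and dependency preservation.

lossless and dependency-preserving

Lossless test (chase): Rows 1 and 2 agree on DName; apply DName→Year and equate their Year entries. Rows 1 and 3 agree on DName; apply DName→Year and equate their Year entries. Rows 2 and 3 agree on Year, DirID; apply Year, DirID→Genre and equate their Genre entries. Rows 1 and 2 agree on Genre; apply Genre→Year, DirID and equate their Year, DirID entries. Rows 2 and 3 agree on Title, Genre, DName; apply Title, Genre, DName→Year, Budget and equate their Year, Budget entries. Row 2 is now all distinguished symbols — the join is lossless.
Dependency preservation: Title, Genre, DName → Year, Budget is not contained in any single fragment, but the restricted closure of its left-hand side across the fragments still reaches the right-hand side; the remaining FDs each lie inside some fragment. All dependencies are preserved.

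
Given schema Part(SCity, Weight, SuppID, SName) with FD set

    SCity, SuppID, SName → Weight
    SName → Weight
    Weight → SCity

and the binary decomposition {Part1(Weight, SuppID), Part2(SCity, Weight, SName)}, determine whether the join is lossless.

No

Common attributes: Part1 ∩ Part2 = {Weight}.
Closure of {Weight}: Weight → SCity applies, adding SCity. So (Weight)⁺ = {SCity, Weight}.
The closure contains neither all of Part1 = {Weight, SuppID} nor all of Part2 = {SCity, Weight, SName}, so the common attributes are not a superkey of either fragment. The join is lossy.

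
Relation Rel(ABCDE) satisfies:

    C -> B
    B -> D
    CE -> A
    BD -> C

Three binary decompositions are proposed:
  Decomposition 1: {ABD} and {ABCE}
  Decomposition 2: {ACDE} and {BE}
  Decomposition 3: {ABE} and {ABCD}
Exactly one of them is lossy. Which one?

Decomposition 2

Decomposition 1: common = {AB}, closure = {ABCD} → lossless.
Decomposition 2: common = {E}, closure = {E} → lossy.
Decomposition 3: common = {AB}, closure = {ABCD} → lossless.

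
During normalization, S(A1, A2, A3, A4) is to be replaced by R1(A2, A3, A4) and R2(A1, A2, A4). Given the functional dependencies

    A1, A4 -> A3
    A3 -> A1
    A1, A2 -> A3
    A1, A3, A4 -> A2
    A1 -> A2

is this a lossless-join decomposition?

No

Common attributes: R1 ∩ R2 = {A2, A4}.
No dependency enlarges {A2, A4}, so (A2, A4)⁺ = {A2, A4}.
The closure contains neither all of R1 = {A2, A3, A4} nor all of R2 = {A1, A2, A4}, so the common attributes are not a superkey of either fragment. The join is lossy.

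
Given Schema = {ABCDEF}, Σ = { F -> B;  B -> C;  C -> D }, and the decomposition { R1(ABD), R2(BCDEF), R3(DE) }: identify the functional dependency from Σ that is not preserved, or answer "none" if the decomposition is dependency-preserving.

none

F → B lies within R2.
B → C lies within R2.
C → D lies within R2.
Every dependency is enforceable on the fragments, so the decomposition is dependency-preserving.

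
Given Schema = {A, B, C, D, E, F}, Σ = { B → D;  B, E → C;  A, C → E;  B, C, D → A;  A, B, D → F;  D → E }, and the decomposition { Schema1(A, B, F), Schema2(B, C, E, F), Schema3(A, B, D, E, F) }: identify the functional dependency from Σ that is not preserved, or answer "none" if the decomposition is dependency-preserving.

Check A, C → E: no single fragment contains all of {A, C, E}, and the restricted closure of {A, C} across the fragments never reaches {E}.
B → D is preserved.
B, E → C is preserved.
B, C, D → A is preserved.
A, B, D → F is preserved.
D → E is preserved.

A, C → E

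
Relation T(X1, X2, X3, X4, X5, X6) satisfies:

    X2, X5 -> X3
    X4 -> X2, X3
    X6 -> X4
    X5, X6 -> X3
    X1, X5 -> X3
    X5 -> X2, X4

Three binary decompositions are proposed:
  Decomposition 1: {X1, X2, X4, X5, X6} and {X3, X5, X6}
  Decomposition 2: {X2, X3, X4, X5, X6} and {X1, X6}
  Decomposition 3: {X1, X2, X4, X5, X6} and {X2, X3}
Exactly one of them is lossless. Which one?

Decomposition 1

Decomposition 1: common = {X5, X6}, closure = {X2, X3, X4, X5, X6} → lossless.
Decomposition 2: common = {X6}, closure = {X2, X3, X4, X6} → lossy.
Decomposition 3: common = {X2}, closure = {X2} → lossy.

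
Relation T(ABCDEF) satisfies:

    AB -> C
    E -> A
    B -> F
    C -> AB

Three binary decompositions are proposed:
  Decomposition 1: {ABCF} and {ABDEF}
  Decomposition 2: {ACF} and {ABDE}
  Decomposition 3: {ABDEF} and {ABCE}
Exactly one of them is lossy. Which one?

Decomposition 2

Decomposition 1: common = {ABF}, closure = {ABCF} → lossless.
Decomposition 2: common = {A}, closure = {A} → lossy.
Decomposition 3: common = {ABE}, closure = {ABCEF} → lossless.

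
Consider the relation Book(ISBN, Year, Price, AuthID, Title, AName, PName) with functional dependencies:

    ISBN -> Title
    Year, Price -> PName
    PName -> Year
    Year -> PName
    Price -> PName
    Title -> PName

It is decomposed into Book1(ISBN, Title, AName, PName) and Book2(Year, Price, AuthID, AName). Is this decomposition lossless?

No

Common attributes: Book1 ∩ Book2 = {AName}.
No dependency enlarges {AName}, so (AName)⁺ = {AName}.
The closure contains neither all of Book1 = {ISBN, Title, AName, PName} nor all of Book2 = {Year, Price, AuthID, AName}, so the common attributes are not a superkey of either fragment. The join is lossy.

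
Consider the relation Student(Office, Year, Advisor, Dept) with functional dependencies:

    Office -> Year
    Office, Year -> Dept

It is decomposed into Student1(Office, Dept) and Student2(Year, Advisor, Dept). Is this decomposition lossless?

No

Common attributes: Student1 ∩ Student2 = {Dept}.
No dependency enlarges {Dept}, so (Dept)⁺ = {Dept}.
The closure contains neither all of Student1 = {Office, Dept} nor all of Student2 = {Year, Advisor, Dept}, so the common attributes are not a superkey of either fragment. The join is lossy.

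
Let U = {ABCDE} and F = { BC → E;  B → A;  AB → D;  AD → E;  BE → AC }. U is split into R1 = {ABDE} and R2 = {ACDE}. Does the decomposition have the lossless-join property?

Common attributes: R1 ∩ R2 = {ADE}.
No dependency enlarges {ADE}, so (ADE)⁺ = {ADE}.
The closure contains neither all of R1 = {ABDE} nor all of R2 = {ACDE}, so the common attributes are not a superkey of either fragment. The join is lossy.

No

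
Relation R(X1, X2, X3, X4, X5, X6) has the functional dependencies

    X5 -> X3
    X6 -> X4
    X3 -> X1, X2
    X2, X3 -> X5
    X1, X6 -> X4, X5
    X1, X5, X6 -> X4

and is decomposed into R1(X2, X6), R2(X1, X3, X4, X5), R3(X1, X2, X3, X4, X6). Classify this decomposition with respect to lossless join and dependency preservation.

lossless and dependency-preserving

Lossless test (chase): Rows 1 and 3 agree on X6; apply X6→X4 and equate their X4 entries. Rows 2 and 3 agree on X3; apply X3→X1, X2 and equate their X1, X2 entries. Rows 2 and 3 agree on X2, X3; apply X2, X3→X5 and equate their X5 entries. Row 3 is now all distinguished symbols — the join is lossless.
Dependency preservation: X2, X3 → X5; X1, X6 → X4, X5; X1, X5, X6 → X4 are not contained in any single fragment, but the restricted closure of each left-hand side across the fragments still reaches the right-hand side; the remaining FDs each lie inside some fragment. All dependencies are preserved.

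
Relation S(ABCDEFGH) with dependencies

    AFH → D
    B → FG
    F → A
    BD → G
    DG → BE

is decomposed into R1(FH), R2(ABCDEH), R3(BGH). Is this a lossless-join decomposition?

No

Chase test. Columns are ABCDEFGH; row i has aⱼ where attribute j ∈ Ri, else bᵢⱼ.
Initial tableau (one row per fragment):
  row 1: b11 b12 b13 b14 b15 a6 b17 a8
  row 2: a1 a2 a3 a4 a5 b26 b27 a8
  row 3: b31 a2 b33 b34 b35 b36 a7 a8
Rows 2 and 3 agree on B; apply B→FG and equate their FG entries.
Rows 2 and 3 agree on F; apply F→A and equate their A entries.
Rows 2 and 3 agree on AFH; apply AFH→D and equate their D entries.
Rows 2 and 3 agree on DG; apply DG→BE and equate their BE entries.
No row becomes fully distinguished — the join is lossy.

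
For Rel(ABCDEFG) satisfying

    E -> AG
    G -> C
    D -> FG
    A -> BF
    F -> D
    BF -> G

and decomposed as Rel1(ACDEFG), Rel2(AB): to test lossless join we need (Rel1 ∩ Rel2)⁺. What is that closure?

Rel1 ∩ Rel2 = {A}.
A → BF applies, adding BF
F → D applies, adding D
BF → G applies, adding G
G → C applies, adding C
Closure: {ABCDFG}.

ABCDFG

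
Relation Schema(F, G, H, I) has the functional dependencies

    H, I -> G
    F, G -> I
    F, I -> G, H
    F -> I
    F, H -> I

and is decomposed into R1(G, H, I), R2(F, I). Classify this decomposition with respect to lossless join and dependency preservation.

Lossless test: (I)⁺ = {I}, which is a superkey of neither fragment — lossy.
Dependency preservation: the restricted closure of {F, I} across the fragments never reaches {G, H}, so F, I → G, H cannot be enforced without a join — not preserved.

lossy and not dependency-preserving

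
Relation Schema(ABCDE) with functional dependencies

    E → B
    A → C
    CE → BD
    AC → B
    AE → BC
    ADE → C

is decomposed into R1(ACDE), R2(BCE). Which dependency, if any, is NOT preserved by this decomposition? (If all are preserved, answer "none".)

AC → B

Check AC → B: no single fragment contains all of {ABC}, and the restricted closure of {AC} across the fragments never reaches {B}.
E → B is preserved.
A → C is preserved.
CE → BD is preserved.
AE → BC is preserved.
ADE → C is preserved.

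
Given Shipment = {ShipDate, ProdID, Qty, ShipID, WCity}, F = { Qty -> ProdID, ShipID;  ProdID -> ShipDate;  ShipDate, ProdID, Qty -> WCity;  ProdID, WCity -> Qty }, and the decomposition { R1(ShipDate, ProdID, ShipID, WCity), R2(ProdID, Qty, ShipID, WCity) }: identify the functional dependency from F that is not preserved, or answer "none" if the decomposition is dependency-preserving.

none

Qty → ProdID, ShipID lies within R2.
ProdID → ShipDate lies within R1.
ShipDate, ProdID, Qty → WCity: restricted closure across fragments reaches WCity.
ProdID, WCity → Qty lies within R2.
Every dependency is enforceable on the fragments, so the decomposition is dependency-preserving.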